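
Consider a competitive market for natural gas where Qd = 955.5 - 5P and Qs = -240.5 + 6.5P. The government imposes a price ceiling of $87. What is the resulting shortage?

Shortage = 195.5

Equilibrium price would be P* = 104, so the ceiling at 87 binds.
At P = 87: Qd = 955.5 − 5(87) = 520.5, Qs = -240.5 + 6.5(87) = 325.
Shortage = 520.5 − 325 = 195.5.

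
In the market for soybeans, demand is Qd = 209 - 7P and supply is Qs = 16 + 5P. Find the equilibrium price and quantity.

P* = 193/12, Q* = 1157/12

Set Qd = Qs: 209 - 7P = 16 + 5P.
193 = 12P, so P* = 193/12.
Q* = 209 − 7(193/12) = 1157/12.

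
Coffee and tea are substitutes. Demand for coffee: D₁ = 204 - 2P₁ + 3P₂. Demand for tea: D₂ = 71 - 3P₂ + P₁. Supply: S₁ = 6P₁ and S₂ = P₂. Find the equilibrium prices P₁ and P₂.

P₁ = 1029/29, P₂ = 772/29

Market 1: 204 - 2P₁ + 3P₂ = 6P₁ → 8P₁ - 3P₂ = 204.
Market 2: 4P₂ - P₁ = 71.
Eliminating P₂: 4×(1) + 3×(2) gives 29P₁ = 1029, so P₁ = 1029/29.
Back-substitute into (2): P₂ = (71 + 1×1029/29) / 4 = 772/29.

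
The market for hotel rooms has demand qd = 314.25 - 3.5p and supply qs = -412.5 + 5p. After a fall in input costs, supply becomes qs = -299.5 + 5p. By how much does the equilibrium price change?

Δp = -226/17

Original equilibrium: p* = 85.5, q* = 15.
New equilibrium: 314.25 - 3.5p = -299.5 + 5p, so 613.75 = 8.5p and p' = 2455/34; q' = 314.25 − 3.5(2455/34) = 1046/17.
Change in price: 2455/34 − 85.5 = -226/17.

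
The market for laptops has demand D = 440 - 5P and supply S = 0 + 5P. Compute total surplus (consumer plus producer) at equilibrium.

Equilibrium: 440 - 5P = 0 + 5P gives P* = 44, Q* = 220.
Demand choke price: P = 88; supply starts at P = 0.
CS = ½(88 − 44)(220) = 4840; PS = ½(44 − 0)(220) = 4840.

Total surplus = 9680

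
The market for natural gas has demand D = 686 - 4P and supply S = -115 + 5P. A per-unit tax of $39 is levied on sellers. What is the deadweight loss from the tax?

Pre-tax equilibrium: P* = 89, Q* = 330.
Tax on sellers shifts supply to S = -115 + 5(P − 39) = -310 + 5P.
686 - 4P = -310 + 5P gives buyer price Pb = 332/3; sellers receive Ps = 332/3 − 39 = 215/3.
New quantity: Q = 686 − 4(332/3) = 730/3.
DWL = ½ × 39 × (330 − 730/3) = 1690.

Deadweight loss = 1690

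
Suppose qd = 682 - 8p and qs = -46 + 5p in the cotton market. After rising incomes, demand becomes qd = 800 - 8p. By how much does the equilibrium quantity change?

Δq = 590/13

Original equilibrium: p* = 56, q* = 234.
New equilibrium: 800 - 8p = -46 + 5p, so 846 = 13p and p' = 846/13; q' = 800 − 8(846/13) = 3632/13.
Change in quantity: 3632/13 − 234 = 590/13.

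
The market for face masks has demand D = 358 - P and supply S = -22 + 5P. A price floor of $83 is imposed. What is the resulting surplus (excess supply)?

Equilibrium price would be P* = 190/3, so the floor at 83 binds.
At P = 83: D = 275, S = 393.
Surplus = 393 − 275 = 118.

Surplus = 118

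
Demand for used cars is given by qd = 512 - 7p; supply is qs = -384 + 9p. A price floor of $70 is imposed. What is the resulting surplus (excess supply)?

Surplus = 224

Equilibrium price would be p* = 56, so the floor at 70 binds.
At p = 70: qd = 22, qs = 246.
Surplus = 246 − 22 = 224.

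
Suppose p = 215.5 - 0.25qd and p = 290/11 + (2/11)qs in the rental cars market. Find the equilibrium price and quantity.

p* = 106, q* = 438

Set the two price expressions equal: 215.5 - 0.25q = 290/11 + (2/11)q.
4161/22 = (19/44)q, so q* = 438.
p* = 215.5 − (0.25)(438) = 106.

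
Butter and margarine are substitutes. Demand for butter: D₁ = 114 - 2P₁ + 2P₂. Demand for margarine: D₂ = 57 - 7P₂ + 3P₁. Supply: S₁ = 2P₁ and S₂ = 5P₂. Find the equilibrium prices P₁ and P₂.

P₁ = 247/7, P₂ = 95/7

Market 1: 114 - 2P₁ + 2P₂ = 2P₁ → 4P₁ - 2P₂ = 114.
Market 2: 12P₂ - 3P₁ = 57.
Eliminating P₂: 12×(1) + 2×(2) gives 42P₁ = 1482, so P₁ = 247/7.
Back-substitute into (2): P₂ = (57 + 3×247/7) / 12 = 95/7.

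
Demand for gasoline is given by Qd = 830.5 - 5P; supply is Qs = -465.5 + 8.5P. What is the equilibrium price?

P* = 96

Set Qd = Qs: 830.5 - 5P = -465.5 + 8.5P.
1296 = 13.5P, so P* = 96.
Q* = 830.5 − 5(96) = 350.5.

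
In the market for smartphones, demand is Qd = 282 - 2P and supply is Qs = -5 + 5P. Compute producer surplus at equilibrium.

Producer surplus = 4000

Equilibrium: 282 - 2P = -5 + 5P gives P* = 41, Q* = 200.
Supply starts at P = 1 (where Qs = 0).
PS = ½(41 − 1)(200) = 4000.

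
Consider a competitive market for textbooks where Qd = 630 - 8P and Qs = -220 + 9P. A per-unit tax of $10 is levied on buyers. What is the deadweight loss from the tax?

Pre-tax equilibrium: P* = 50, Q* = 230.
Tax on buyers shifts demand to Qd = 630 − 8(P + 10) = 550 - 8P.
550 - 8P = -220 + 9P gives seller price Ps = 770/17; buyers pay Pb = 770/17 + 10 = 940/17.
New quantity: Q = 630 − 8(940/17) = 3190/17.
DWL = ½ × 10 × (230 − 3190/17) = 3600/17.

Deadweight loss = 3600/17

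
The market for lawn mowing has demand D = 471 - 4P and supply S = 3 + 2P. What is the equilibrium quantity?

Q* = 159

Set D = S: 471 - 4P = 3 + 2P.
468 = 6P, so P* = 78.
Q* = 471 − 4(78) = 159.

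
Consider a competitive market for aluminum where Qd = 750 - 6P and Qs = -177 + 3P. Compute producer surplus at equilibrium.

Producer surplus = 2904

Equilibrium: 750 - 6P = -177 + 3P gives P* = 103, Q* = 132.
Supply starts at P = 59 (where Qs = 0).
PS = ½(103 − 59)(132) = 2904.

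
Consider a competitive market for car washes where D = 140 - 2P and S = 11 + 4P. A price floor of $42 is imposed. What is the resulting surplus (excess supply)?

Equilibrium price would be P* = 21.5, so the floor at 42 binds.
At P = 42: D = 56, S = 179.
Surplus = 179 − 56 = 123.

Surplus = 123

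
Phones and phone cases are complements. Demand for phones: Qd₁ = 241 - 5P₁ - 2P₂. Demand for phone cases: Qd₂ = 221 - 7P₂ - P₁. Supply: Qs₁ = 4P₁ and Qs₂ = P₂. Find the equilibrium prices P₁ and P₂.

Market 1: 241 - 5P₁ - 2P₂ = 4P₁ → 9P₁ + 2P₂ = 241.
Market 2: 8P₂ + P₁ = 221.
Eliminating P₂: 8×(1) − 2×(2) gives 70P₁ = 1486, so P₁ = 743/35.
Back-substitute into (2): P₂ = (221 − 1×743/35) / 8 = 874/35.

P₁ = 743/35, P₂ = 874/35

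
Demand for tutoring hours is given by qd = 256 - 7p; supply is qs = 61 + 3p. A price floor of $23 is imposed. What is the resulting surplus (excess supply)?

Surplus = 35

Equilibrium price would be p* = 19.5, so the floor at 23 binds.
At p = 23: qd = 95, qs = 130.
Surplus = 130 − 95 = 35.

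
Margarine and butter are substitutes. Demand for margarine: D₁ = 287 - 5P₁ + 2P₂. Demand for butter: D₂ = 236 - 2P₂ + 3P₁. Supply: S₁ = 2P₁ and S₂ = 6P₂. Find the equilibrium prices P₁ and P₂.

Market 1: 287 - 5P₁ + 2P₂ = 2P₁ → 7P₁ - 2P₂ = 287.
Market 2: 8P₂ - 3P₁ = 236.
Eliminating P₂: 8×(1) + 2×(2) gives 50P₁ = 2768, so P₁ = 55.36.
Back-substitute into (2): P₂ = (236 + 3×55.36) / 8 = 50.26.

P₁ = 55.36, P₂ = 50.26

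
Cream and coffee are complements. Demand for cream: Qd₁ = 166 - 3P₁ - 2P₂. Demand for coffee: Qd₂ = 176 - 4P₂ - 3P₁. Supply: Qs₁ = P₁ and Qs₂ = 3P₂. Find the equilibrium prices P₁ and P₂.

Market 1: 166 - 3P₁ - 2P₂ = P₁ → 4P₁ + 2P₂ = 166.
Market 2: 7P₂ + 3P₁ = 176.
Eliminating P₂: 7×(1) − 2×(2) gives 22P₁ = 810, so P₁ = 405/11.
Back-substitute into (2): P₂ = (176 − 3×405/11) / 7 = 103/11.

P₁ = 405/11, P₂ = 103/11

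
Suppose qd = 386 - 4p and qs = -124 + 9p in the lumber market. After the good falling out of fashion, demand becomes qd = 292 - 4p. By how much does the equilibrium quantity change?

Δq = -846/13

Original equilibrium: p* = 510/13, q* = 2978/13.
New equilibrium: 292 - 4p = -124 + 9p, so 416 = 13p and p' = 32; q' = 292 − 4(32) = 164.
Change in quantity: 164 − 2978/13 = -846/13.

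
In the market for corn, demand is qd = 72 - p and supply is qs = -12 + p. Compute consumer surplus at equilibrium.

Equilibrium: 72 - p = -12 + p gives p* = 42, q* = 30.
Demand choke price (qd = 0): p = 72.
CS = ½(72 − 42)(30) = 450.

Consumer surplus = 450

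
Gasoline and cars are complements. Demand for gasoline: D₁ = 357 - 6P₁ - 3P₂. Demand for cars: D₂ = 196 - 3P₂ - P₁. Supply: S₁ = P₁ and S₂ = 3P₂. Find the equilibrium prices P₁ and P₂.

P₁ = 518/13, P₂ = 1015/39

Market 1: 357 - 6P₁ - 3P₂ = P₁ → 7P₁ + 3P₂ = 357.
Market 2: 6P₂ + P₁ = 196.
Eliminating P₂: 6×(1) − 3×(2) gives 39P₁ = 1554, so P₁ = 518/13.
Back-substitute into (2): P₂ = (196 − 1×518/13) / 6 = 1015/39.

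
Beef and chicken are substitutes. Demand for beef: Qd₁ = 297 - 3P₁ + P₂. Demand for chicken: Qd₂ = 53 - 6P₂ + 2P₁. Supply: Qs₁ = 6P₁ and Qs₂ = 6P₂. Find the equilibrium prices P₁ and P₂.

P₁ = 3617/106, P₂ = 1071/106

Market 1: 297 - 3P₁ + P₂ = 6P₁ → 9P₁ - P₂ = 297.
Market 2: 12P₂ - 2P₁ = 53.
Eliminating P₂: 12×(1) + 1×(2) gives 106P₁ = 3617, so P₁ = 3617/106.
Back-substitute into (2): P₂ = (53 + 2×3617/106) / 12 = 1071/106.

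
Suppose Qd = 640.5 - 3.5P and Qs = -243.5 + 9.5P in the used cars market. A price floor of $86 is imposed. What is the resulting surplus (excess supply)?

Surplus = 234

Equilibrium price would be P* = 68, so the floor at 86 binds.
At P = 86: Qd = 339.5, Qs = 573.5.
Surplus = 573.5 − 339.5 = 234.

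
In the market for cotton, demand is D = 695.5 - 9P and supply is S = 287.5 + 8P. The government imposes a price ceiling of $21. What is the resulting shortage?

Shortage = 51

Equilibrium price would be P* = 24, so the ceiling at 21 binds.
At P = 21: D = 695.5 − 9(21) = 506.5, S = 287.5 + 8(21) = 455.5.
Shortage = 506.5 − 455.5 = 51.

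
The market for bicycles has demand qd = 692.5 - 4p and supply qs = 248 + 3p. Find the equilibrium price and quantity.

Set qd = qs: 692.5 - 4p = 248 + 3p.
444.5 = 7p, so p* = 63.5.
q* = 692.5 − 4(63.5) = 438.5.

p* = 63.5, q* = 438.5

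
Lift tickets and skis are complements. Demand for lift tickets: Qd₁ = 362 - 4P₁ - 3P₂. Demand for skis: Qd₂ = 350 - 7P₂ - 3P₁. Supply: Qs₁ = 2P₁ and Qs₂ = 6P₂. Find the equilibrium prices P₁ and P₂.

P₁ = 3656/69, P₂ = 338/23

Market 1: 362 - 4P₁ - 3P₂ = 2P₁ → 6P₁ + 3P₂ = 362.
Market 2: 13P₂ + 3P₁ = 350.
Eliminating P₂: 13×(1) − 3×(2) gives 69P₁ = 3656, so P₁ = 3656/69.
Back-substitute into (2): P₂ = (350 − 3×3656/69) / 13 = 338/23.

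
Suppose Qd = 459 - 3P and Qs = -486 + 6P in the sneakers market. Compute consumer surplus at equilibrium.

Equilibrium: 459 - 3P = -486 + 6P gives P* = 105, Q* = 144.
Demand choke price (Qd = 0): P = 153.
CS = ½(153 − 105)(144) = 3456.

Consumer surplus = 3456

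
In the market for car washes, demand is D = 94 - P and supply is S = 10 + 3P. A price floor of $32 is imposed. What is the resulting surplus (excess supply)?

Equilibrium price would be P* = 21, so the floor at 32 binds.
At P = 32: D = 62, S = 106.
Surplus = 106 − 62 = 44.

Surplus = 44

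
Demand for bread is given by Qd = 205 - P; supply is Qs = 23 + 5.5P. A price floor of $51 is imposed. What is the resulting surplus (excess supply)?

Surplus = 149.5

Equilibrium price would be P* = 28, so the floor at 51 binds.
At P = 51: Qd = 154, Qs = 303.5.
Surplus = 303.5 − 154 = 149.5.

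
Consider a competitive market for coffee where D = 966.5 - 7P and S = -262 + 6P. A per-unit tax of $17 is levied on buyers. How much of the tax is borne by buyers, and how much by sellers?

Pre-tax equilibrium: P* = 94.5, Q* = 305.
Tax on buyers shifts demand to D = 966.5 − 7(P + 17) = 847.5 - 7P.
847.5 - 7P = -262 + 6P gives seller price Ps = 2219/26; buyers pay Pb = 2219/26 + 17 = 2661/26.
New quantity: Q = 966.5 − 7(2661/26) = 3251/13.
Buyer burden = 2661/26 − 94.5 = 102/13; seller burden = 94.5 − 2219/26 = 119/13.

Buyers bear 102/13, sellers bear 119/13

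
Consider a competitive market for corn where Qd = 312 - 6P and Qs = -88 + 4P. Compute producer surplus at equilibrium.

Producer surplus = 648

Equilibrium: 312 - 6P = -88 + 4P gives P* = 40, Q* = 72.
Supply starts at P = 22 (where Qs = 0).
PS = ½(40 − 22)(72) = 648.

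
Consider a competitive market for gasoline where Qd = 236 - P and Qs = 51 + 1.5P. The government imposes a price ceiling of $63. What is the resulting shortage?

Equilibrium price would be P* = 74, so the ceiling at 63 binds.
At P = 63: Qd = 236 − 1(63) = 173, Qs = 51 + 1.5(63) = 145.5.
Shortage = 173 − 145.5 = 27.5.

Shortage = 27.5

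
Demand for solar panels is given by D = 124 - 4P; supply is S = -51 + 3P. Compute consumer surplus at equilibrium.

Consumer surplus = 72

Equilibrium: 124 - 4P = -51 + 3P gives P* = 25, Q* = 24.
Demand choke price (D = 0): P = 31.
CS = ½(31 − 25)(24) = 72.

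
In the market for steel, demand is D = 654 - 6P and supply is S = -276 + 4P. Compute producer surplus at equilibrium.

Producer surplus = 1152

Equilibrium: 654 - 6P = -276 + 4P gives P* = 93, Q* = 96.
Supply starts at P = 69 (where S = 0).
PS = ½(93 − 69)(96) = 1152.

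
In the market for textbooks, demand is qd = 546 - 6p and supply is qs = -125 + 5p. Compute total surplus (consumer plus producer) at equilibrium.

Equilibrium: 546 - 6p = -125 + 5p gives p* = 61, q* = 180.
Demand choke price: p = 91; supply starts at p = 25.
CS = ½(91 − 61)(180) = 2700; PS = ½(61 − 25)(180) = 3240.

Total surplus = 5940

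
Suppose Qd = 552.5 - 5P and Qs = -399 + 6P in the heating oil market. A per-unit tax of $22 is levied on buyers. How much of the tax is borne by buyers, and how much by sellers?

Buyers bear $12, sellers bear $10

Pre-tax equilibrium: P* = 86.5, Q* = 120.
Tax on buyers shifts demand to Qd = 552.5 − 5(P + 22) = 442.5 - 5P.
442.5 - 5P = -399 + 6P gives seller price Ps = 76.5; buyers pay Pb = 76.5 + 22 = 98.5.
New quantity: Q = 552.5 − 5(98.5) = 60.
Buyer burden = 98.5 − 86.5 = 12; seller burden = 86.5 − 76.5 = 10.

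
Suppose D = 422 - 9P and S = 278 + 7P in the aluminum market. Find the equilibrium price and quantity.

P* = 9, Q* = 341

Set D = S: 422 - 9P = 278 + 7P.
144 = 16P, so P* = 9.
Q* = 422 − 9(9) = 341.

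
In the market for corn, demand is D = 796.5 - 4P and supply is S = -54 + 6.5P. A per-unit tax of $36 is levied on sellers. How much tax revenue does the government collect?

Pre-tax equilibrium: P* = 81, Q* = 472.5.
Tax on sellers shifts supply to S = -54 + 6.5(P − 36) = -288 + 6.5P.
796.5 - 4P = -288 + 6.5P gives buyer price Pb = 723/7; sellers receive Ps = 723/7 − 36 = 471/7.
New quantity: Q = 796.5 − 4(723/7) = 5367/14.
Revenue = 36 × 5367/14 = 96606/7.

Tax revenue = 96606/7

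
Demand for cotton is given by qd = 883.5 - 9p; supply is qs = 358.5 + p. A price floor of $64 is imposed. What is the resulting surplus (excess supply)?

Surplus = 115

Equilibrium price would be p* = 52.5, so the floor at 64 binds.
At p = 64: qd = 307.5, qs = 422.5.
Surplus = 422.5 − 307.5 = 115.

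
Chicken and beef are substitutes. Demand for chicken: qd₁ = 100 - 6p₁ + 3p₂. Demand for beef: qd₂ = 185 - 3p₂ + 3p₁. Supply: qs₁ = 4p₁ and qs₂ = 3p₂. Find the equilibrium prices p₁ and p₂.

Market 1: 100 - 6p₁ + 3p₂ = 4p₁ → 10p₁ - 3p₂ = 100.
Market 2: 6p₂ - 3p₁ = 185.
Eliminating p₂: 6×(1) + 3×(2) gives 51p₁ = 1155, so p₁ = 385/17.
Back-substitute into (2): p₂ = (185 + 3×385/17) / 6 = 2150/51.

p₁ = 385/17, p₂ = 2150/51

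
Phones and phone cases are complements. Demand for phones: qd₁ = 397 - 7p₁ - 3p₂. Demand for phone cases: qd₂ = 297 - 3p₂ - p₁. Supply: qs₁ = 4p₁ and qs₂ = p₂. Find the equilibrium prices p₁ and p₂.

Market 1: 397 - 7p₁ - 3p₂ = 4p₁ → 11p₁ + 3p₂ = 397.
Market 2: 4p₂ + p₁ = 297.
Eliminating p₂: 4×(1) − 3×(2) gives 41p₁ = 697, so p₁ = 17.
Back-substitute into (2): p₂ = (297 − 1×17) / 4 = 70.

p₁ = 17, p₂ = 70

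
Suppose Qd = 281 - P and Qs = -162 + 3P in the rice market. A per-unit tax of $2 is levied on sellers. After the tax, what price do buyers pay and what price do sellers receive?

Pre-tax equilibrium: P* = 110.75, Q* = 170.25.
Tax on sellers shifts supply to Qs = -162 + 3(P − 2) = -168 + 3P.
281 - P = -168 + 3P gives buyer price Pb = 112.25; sellers receive Ps = 112.25 − 2 = 110.25.
New quantity: Q = 281 − 1(112.25) = 168.75.

Buyers pay $112.25, sellers receive $110.25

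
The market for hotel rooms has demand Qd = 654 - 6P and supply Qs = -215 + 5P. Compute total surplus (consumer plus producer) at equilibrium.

Total surplus = 5940

Equilibrium: 654 - 6P = -215 + 5P gives P* = 79, Q* = 180.
Demand choke price: P = 109; supply starts at P = 43.
CS = ½(109 − 79)(180) = 2700; PS = ½(79 − 43)(180) = 3240.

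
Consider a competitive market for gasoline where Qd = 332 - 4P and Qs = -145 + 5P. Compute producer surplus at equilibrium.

Producer surplus = 1440

Equilibrium: 332 - 4P = -145 + 5P gives P* = 53, Q* = 120.
Supply starts at P = 29 (where Qs = 0).
PS = ½(53 − 29)(120) = 1440.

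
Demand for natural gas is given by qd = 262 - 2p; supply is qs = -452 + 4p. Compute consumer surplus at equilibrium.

Consumer surplus = 144

Equilibrium: 262 - 2p = -452 + 4p gives p* = 119, q* = 24.
Demand choke price (qd = 0): p = 131.
CS = ½(131 − 119)(24) = 144.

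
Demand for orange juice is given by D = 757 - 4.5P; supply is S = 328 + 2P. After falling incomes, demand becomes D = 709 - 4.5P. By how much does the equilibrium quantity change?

Original equilibrium: P* = 66, Q* = 460.
New equilibrium: 709 - 4.5P = 328 + 2P, so 381 = 6.5P and P' = 762/13; Q' = 709 − 4.5(762/13) = 5788/13.
Change in quantity: 5788/13 − 460 = -192/13.

ΔQ = -192/13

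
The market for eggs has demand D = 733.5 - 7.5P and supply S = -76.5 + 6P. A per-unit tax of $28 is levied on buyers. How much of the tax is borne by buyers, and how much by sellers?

Buyers bear 112/9, sellers bear 140/9

Pre-tax equilibrium: P* = 60, Q* = 283.5.
Tax on buyers shifts demand to D = 733.5 − 7.5(P + 28) = 523.5 - 7.5P.
523.5 - 7.5P = -76.5 + 6P gives seller price Ps = 400/9; buyers pay Pb = 400/9 + 28 = 652/9.
New quantity: Q = 733.5 − 7.5(652/9) = 1141/6.
Buyer burden = 652/9 − 60 = 112/9; seller burden = 60 − 400/9 = 140/9.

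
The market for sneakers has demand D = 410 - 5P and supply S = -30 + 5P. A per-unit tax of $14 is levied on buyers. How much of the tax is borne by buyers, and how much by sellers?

Buyers bear $7, sellers bear $7

Pre-tax equilibrium: P* = 44, Q* = 190.
Tax on buyers shifts demand to D = 410 − 5(P + 14) = 340 - 5P.
340 - 5P = -30 + 5P gives seller price Ps = 37; buyers pay Pb = 37 + 14 = 51.
New quantity: Q = 410 − 5(51) = 155.
Buyer burden = 51 − 44 = 7; seller burden = 44 − 37 = 7.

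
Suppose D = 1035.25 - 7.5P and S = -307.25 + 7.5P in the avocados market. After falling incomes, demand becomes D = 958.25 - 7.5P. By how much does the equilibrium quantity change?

Original equilibrium: P* = 89.5, Q* = 364.
New equilibrium: 958.25 - 7.5P = -307.25 + 7.5P, so 1265.5 = 15P and P' = 2531/30; Q' = 958.25 − 7.5(2531/30) = 325.5.
Change in quantity: 325.5 − 364 = -38.5.

ΔQ = -38.5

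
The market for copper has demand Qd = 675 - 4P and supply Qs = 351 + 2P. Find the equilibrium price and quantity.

Set Qd = Qs: 675 - 4P = 351 + 2P.
324 = 6P, so P* = 54.
Q* = 675 − 4(54) = 459.

P* = 54, Q* = 459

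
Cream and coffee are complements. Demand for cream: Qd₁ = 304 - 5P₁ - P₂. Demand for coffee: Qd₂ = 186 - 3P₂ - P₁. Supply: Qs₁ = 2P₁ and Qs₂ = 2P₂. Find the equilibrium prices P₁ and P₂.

Market 1: 304 - 5P₁ - P₂ = 2P₁ → 7P₁ + P₂ = 304.
Market 2: 5P₂ + P₁ = 186.
Eliminating P₂: 5×(1) − 1×(2) gives 34P₁ = 1334, so P₁ = 667/17.
Back-substitute into (2): P₂ = (186 − 1×667/17) / 5 = 499/17.

P₁ = 667/17, P₂ = 499/17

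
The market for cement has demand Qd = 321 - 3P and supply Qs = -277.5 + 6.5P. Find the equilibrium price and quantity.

Set Qd = Qs: 321 - 3P = -277.5 + 6.5P.
598.5 = 9.5P, so P* = 63.
Q* = 321 − 3(63) = 132.

P* = 63, Q* = 132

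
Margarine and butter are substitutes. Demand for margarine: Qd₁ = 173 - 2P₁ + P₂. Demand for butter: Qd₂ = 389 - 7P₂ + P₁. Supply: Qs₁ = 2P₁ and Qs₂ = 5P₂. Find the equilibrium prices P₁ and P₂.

Market 1: 173 - 2P₁ + P₂ = 2P₁ → 4P₁ - P₂ = 173.
Market 2: 12P₂ - P₁ = 389.
Eliminating P₂: 12×(1) + 1×(2) gives 47P₁ = 2465, so P₁ = 2465/47.
Back-substitute into (2): P₂ = (389 + 1×2465/47) / 12 = 1729/47.

P₁ = 2465/47, P₂ = 1729/47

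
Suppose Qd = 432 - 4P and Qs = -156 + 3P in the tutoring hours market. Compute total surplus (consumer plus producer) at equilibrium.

Total surplus = 2688

Equilibrium: 432 - 4P = -156 + 3P gives P* = 84, Q* = 96.
Demand choke price: P = 108; supply starts at P = 52.
CS = ½(108 − 84)(96) = 1152; PS = ½(84 − 52)(96) = 1536.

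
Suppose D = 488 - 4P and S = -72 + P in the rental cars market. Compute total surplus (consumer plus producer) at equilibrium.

Equilibrium: 488 - 4P = -72 + P gives P* = 112, Q* = 40.
Demand choke price: P = 122; supply starts at P = 72.
CS = ½(122 − 112)(40) = 200; PS = ½(112 − 72)(40) = 800.

Total surplus = 1000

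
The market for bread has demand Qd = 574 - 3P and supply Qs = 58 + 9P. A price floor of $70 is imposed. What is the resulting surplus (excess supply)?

Equilibrium price would be P* = 43, so the floor at 70 binds.
At P = 70: Qd = 364, Qs = 688.
Surplus = 688 − 364 = 324.

Surplus = 324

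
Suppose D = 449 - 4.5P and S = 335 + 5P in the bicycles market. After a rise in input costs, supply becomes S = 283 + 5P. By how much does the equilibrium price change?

Original equilibrium: P* = 12, Q* = 395.
New equilibrium: 449 - 4.5P = 283 + 5P, so 166 = 9.5P and P' = 332/19; Q' = 449 − 4.5(332/19) = 7037/19.
Change in price: 332/19 − 12 = 104/19.

ΔP = 104/19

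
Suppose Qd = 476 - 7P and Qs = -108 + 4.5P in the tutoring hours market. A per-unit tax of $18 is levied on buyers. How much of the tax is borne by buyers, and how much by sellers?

Pre-tax equilibrium: P* = 1168/23, Q* = 2772/23.
Tax on buyers shifts demand to Qd = 476 − 7(P + 18) = 350 - 7P.
350 - 7P = -108 + 4.5P gives seller price Ps = 916/23; buyers pay Pb = 916/23 + 18 = 1330/23.
New quantity: Q = 476 − 7(1330/23) = 1638/23.
Buyer burden = 1330/23 − 1168/23 = 162/23; seller burden = 1168/23 − 916/23 = 252/23.

Buyers bear 162/23, sellers bear 252/23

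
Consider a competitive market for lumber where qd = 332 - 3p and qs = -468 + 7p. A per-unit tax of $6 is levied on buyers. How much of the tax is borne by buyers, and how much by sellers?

Buyers bear $4.2, sellers bear $1.8

Pre-tax equilibrium: p* = 80, q* = 92.
Tax on buyers shifts demand to qd = 332 − 3(p + 6) = 314 - 3p.
314 - 3p = -468 + 7p gives seller price ps = 78.2; buyers pay pb = 78.2 + 6 = 84.2.
New quantity: q = 332 − 3(84.2) = 79.4.
Buyer burden = 84.2 − 80 = 4.2; seller burden = 80 − 78.2 = 1.8.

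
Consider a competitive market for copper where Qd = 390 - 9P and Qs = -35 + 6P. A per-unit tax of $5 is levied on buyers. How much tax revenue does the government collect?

Tax revenue = 585

Pre-tax equilibrium: P* = 85/3, Q* = 135.
Tax on buyers shifts demand to Qd = 390 − 9(P + 5) = 345 - 9P.
345 - 9P = -35 + 6P gives seller price Ps = 76/3; buyers pay Pb = 76/3 + 5 = 91/3.
New quantity: Q = 390 − 9(91/3) = 117.
Revenue = 5 × 117 = 585.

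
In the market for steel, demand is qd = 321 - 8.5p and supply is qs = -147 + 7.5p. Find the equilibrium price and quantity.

Set qd = qs: 321 - 8.5p = -147 + 7.5p.
468 = 16p, so p* = 29.25.
q* = 321 − 8.5(29.25) = 72.375.

p* = 29.25, q* = 72.375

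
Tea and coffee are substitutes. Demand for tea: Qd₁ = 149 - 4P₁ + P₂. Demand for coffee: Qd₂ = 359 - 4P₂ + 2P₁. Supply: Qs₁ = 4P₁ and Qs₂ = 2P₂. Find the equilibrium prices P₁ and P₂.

P₁ = 1253/46, P₂ = 1585/23

Market 1: 149 - 4P₁ + P₂ = 4P₁ → 8P₁ - P₂ = 149.
Market 2: 6P₂ - 2P₁ = 359.
Eliminating P₂: 6×(1) + 1×(2) gives 46P₁ = 1253, so P₁ = 1253/46.
Back-substitute into (2): P₂ = (359 + 2×1253/46) / 6 = 1585/23.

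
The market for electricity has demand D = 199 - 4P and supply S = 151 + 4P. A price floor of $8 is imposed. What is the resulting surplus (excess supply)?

Equilibrium price would be P* = 6, so the floor at 8 binds.
At P = 8: D = 167, S = 183.
Surplus = 183 − 167 = 16.

Surplus = 16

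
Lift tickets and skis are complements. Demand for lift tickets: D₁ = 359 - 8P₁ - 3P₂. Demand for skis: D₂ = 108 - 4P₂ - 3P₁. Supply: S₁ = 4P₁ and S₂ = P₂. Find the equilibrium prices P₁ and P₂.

P₁ = 1471/51, P₂ = 73/17

Market 1: 359 - 8P₁ - 3P₂ = 4P₁ → 12P₁ + 3P₂ = 359.
Market 2: 5P₂ + 3P₁ = 108.
Eliminating P₂: 5×(1) − 3×(2) gives 51P₁ = 1471, so P₁ = 1471/51.
Back-substitute into (2): P₂ = (108 − 3×1471/51) / 5 = 73/17.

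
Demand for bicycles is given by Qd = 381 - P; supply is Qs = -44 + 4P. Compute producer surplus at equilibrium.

Producer surplus = 10952

Equilibrium: 381 - P = -44 + 4P gives P* = 85, Q* = 296.
Supply starts at P = 11 (where Qs = 0).
PS = ½(85 − 11)(296) = 10952.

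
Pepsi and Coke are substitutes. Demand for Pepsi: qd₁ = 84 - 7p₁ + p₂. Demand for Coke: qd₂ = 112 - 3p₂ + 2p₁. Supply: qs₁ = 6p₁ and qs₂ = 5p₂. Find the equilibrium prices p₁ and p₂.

p₁ = 392/51, p₂ = 812/51

Market 1: 84 - 7p₁ + p₂ = 6p₁ → 13p₁ - p₂ = 84.
Market 2: 8p₂ - 2p₁ = 112.
Eliminating p₂: 8×(1) + 1×(2) gives 102p₁ = 784, so p₁ = 392/51.
Back-substitute into (2): p₂ = (112 + 2×392/51) / 8 = 812/51.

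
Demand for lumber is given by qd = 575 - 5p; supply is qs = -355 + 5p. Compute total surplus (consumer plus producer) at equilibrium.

Equilibrium: 575 - 5p = -355 + 5p gives p* = 93, q* = 110.
Demand choke price: p = 115; supply starts at p = 71.
CS = ½(115 − 93)(110) = 1210; PS = ½(93 − 71)(110) = 1210.

Total surplus = 2420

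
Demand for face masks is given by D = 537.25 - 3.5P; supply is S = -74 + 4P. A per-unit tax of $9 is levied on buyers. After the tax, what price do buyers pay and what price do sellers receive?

Pre-tax equilibrium: P* = 81.5, Q* = 252.
Tax on buyers shifts demand to D = 537.25 − 3.5(P + 9) = 505.75 - 3.5P.
505.75 - 3.5P = -74 + 4P gives seller price Ps = 77.3; buyers pay Pb = 77.3 + 9 = 86.3.
New quantity: Q = 537.25 − 3.5(86.3) = 235.2.

Buyers pay $86.3, sellers receive $77.3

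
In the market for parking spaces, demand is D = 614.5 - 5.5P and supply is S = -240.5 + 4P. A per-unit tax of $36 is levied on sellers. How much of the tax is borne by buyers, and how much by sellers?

Buyers bear 288/19, sellers bear 396/19

Pre-tax equilibrium: P* = 90, Q* = 119.5.
Tax on sellers shifts supply to S = -240.5 + 4(P − 36) = -384.5 + 4P.
614.5 - 5.5P = -384.5 + 4P gives buyer price Pb = 1998/19; sellers receive Ps = 1998/19 − 36 = 1314/19.
New quantity: Q = 614.5 − 5.5(1998/19) = 1373/38.
Buyer burden = 1998/19 − 90 = 288/19; seller burden = 90 − 1314/19 = 396/19.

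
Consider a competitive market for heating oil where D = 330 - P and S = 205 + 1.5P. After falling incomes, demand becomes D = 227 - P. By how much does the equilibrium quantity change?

ΔQ = -61.8

Original equilibrium: P* = 50, Q* = 280.
New equilibrium: 227 - P = 205 + 1.5P, so 22 = 2.5P and P' = 8.8; Q' = 227 − 1(8.8) = 218.2.
Change in quantity: 218.2 − 280 = -61.8.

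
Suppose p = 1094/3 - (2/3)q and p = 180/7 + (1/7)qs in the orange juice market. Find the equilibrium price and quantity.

Set the two price expressions equal: 1094/3 - (2/3)q = 180/7 + (1/7)q.
7118/21 = (17/21)q, so q* = 7118/17.
p* = 1094/3 − (2/3)(7118/17) = 1454/17.

p* = 1454/17, q* = 7118/17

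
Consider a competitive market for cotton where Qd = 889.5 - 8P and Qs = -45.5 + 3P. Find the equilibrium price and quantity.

Set Qd = Qs: 889.5 - 8P = -45.5 + 3P.
935 = 11P, so P* = 85.
Q* = 889.5 − 8(85) = 209.5.

P* = 85, Q* = 209.5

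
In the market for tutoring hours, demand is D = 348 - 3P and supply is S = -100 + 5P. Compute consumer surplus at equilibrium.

Consumer surplus = 5400

Equilibrium: 348 - 3P = -100 + 5P gives P* = 56, Q* = 180.
Demand choke price (D = 0): P = 116.
CS = ½(116 − 56)(180) = 5400.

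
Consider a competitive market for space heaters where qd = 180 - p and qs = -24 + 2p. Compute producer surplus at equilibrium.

Equilibrium: 180 - p = -24 + 2p gives p* = 68, q* = 112.
Supply starts at p = 12 (where qs = 0).
PS = ½(68 − 12)(112) = 3136.

Producer surplus = 3136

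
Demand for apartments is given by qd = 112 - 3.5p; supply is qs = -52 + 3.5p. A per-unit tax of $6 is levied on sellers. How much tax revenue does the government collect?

Tax revenue = 117

Pre-tax equilibrium: p* = 164/7, q* = 30.
Tax on sellers shifts supply to qs = -52 + 3.5(p − 6) = -73 + 3.5p.
112 - 3.5p = -73 + 3.5p gives buyer price pb = 185/7; sellers receive ps = 185/7 − 6 = 143/7.
New quantity: q = 112 − 3.5(185/7) = 19.5.
Revenue = 6 × 19.5 = 117.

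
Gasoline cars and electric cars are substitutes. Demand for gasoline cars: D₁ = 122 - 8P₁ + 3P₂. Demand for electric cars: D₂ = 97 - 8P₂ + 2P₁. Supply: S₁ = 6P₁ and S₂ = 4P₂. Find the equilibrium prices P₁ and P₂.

Market 1: 122 - 8P₁ + 3P₂ = 6P₁ → 14P₁ - 3P₂ = 122.
Market 2: 12P₂ - 2P₁ = 97.
Eliminating P₂: 12×(1) + 3×(2) gives 162P₁ = 1755, so P₁ = 65/6.
Back-substitute into (2): P₂ = (97 + 2×65/6) / 12 = 89/9.

P₁ = 65/6, P₂ = 89/9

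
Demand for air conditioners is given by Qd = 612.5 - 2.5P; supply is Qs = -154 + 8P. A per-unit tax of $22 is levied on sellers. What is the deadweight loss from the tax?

Pre-tax equilibrium: P* = 73, Q* = 430.
Tax on sellers shifts supply to Qs = -154 + 8(P − 22) = -330 + 8P.
612.5 - 2.5P = -330 + 8P gives buyer price Pb = 1885/21; sellers receive Ps = 1885/21 − 22 = 1423/21.
New quantity: Q = 612.5 − 2.5(1885/21) = 8150/21.
DWL = ½ × 22 × (430 − 8150/21) = 9680/21.

Deadweight loss = 9680/21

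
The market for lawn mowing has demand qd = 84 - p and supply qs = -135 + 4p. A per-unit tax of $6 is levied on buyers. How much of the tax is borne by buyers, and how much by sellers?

Buyers bear $4.8, sellers bear $1.2

Pre-tax equilibrium: p* = 43.8, q* = 40.2.
Tax on buyers shifts demand to qd = 84 − 1(p + 6) = 78 - p.
78 - p = -135 + 4p gives seller price ps = 42.6; buyers pay pb = 42.6 + 6 = 48.6.
New quantity: q = 84 − 1(48.6) = 35.4.
Buyer burden = 48.6 − 43.8 = 4.8; seller burden = 43.8 − 42.6 = 1.2.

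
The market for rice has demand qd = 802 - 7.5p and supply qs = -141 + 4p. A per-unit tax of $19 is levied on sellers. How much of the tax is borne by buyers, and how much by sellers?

Pre-tax equilibrium: p* = 82, q* = 187.
Tax on sellers shifts supply to qs = -141 + 4(p − 19) = -217 + 4p.
802 - 7.5p = -217 + 4p gives buyer price pb = 2038/23; sellers receive ps = 2038/23 − 19 = 1601/23.
New quantity: q = 802 − 7.5(2038/23) = 3161/23.
Buyer burden = 2038/23 − 82 = 152/23; seller burden = 82 − 1601/23 = 285/23.

Buyers bear 152/23, sellers bear 285/23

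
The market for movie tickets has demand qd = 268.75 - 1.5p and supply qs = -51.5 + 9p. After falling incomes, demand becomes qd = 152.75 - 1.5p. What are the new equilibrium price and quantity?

p' = 817/42, q' = 865/7

Original equilibrium: p* = 30.5, q* = 223.
New equilibrium: 152.75 - 1.5p = -51.5 + 9p, so 204.25 = 10.5p and p' = 817/42; q' = 152.75 − 1.5(817/42) = 865/7.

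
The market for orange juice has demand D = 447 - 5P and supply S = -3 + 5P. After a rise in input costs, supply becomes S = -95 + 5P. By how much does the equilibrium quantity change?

ΔQ = -46

Original equilibrium: P* = 45, Q* = 222.
New equilibrium: 447 - 5P = -95 + 5P, so 542 = 10P and P' = 54.2; Q' = 447 − 5(54.2) = 176.
Change in quantity: 176 − 222 = -46.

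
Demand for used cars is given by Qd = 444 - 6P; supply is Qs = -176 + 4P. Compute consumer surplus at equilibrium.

Equilibrium: 444 - 6P = -176 + 4P gives P* = 62, Q* = 72.
Demand choke price (Qd = 0): P = 74.
CS = ½(74 − 62)(72) = 432.

Consumer surplus = 432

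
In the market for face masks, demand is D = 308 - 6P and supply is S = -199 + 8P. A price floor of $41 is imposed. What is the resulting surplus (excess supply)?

Surplus = 67

Equilibrium price would be P* = 507/14, so the floor at 41 binds.
At P = 41: D = 62, S = 129.
Surplus = 129 − 62 = 67.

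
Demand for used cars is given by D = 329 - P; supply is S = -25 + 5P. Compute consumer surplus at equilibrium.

Equilibrium: 329 - P = -25 + 5P gives P* = 59, Q* = 270.
Demand choke price (D = 0): P = 329.
CS = ½(329 − 59)(270) = 36450.

Consumer surplus = 36450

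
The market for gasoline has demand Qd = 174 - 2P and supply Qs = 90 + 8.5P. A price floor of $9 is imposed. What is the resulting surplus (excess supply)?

Surplus = 10.5

Equilibrium price would be P* = 8, so the floor at 9 binds.
At P = 9: Qd = 156, Qs = 166.5.
Surplus = 166.5 − 156 = 10.5.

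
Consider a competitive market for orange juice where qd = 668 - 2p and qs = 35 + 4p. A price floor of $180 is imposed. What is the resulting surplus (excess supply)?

Equilibrium price would be p* = 105.5, so the floor at 180 binds.
At p = 180: qd = 308, qs = 755.
Surplus = 755 − 308 = 447.

Surplus = 447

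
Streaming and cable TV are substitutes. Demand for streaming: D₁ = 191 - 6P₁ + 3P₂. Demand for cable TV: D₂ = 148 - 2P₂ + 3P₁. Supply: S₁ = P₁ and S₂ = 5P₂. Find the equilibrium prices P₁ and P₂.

Market 1: 191 - 6P₁ + 3P₂ = P₁ → 7P₁ - 3P₂ = 191.
Market 2: 7P₂ - 3P₁ = 148.
Eliminating P₂: 7×(1) + 3×(2) gives 40P₁ = 1781, so P₁ = 44.525.
Back-substitute into (2): P₂ = (148 + 3×44.525) / 7 = 40.225.

P₁ = 44.525, P₂ = 40.225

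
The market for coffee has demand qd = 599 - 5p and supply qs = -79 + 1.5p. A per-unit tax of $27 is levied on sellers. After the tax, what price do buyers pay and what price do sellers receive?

Buyers pay 1437/13, sellers receive 1086/13

Pre-tax equilibrium: p* = 1356/13, q* = 1007/13.
Tax on sellers shifts supply to qs = -79 + 1.5(p − 27) = -119.5 + 1.5p.
599 - 5p = -119.5 + 1.5p gives buyer price pb = 1437/13; sellers receive ps = 1437/13 − 27 = 1086/13.
New quantity: q = 599 − 5(1437/13) = 602/13.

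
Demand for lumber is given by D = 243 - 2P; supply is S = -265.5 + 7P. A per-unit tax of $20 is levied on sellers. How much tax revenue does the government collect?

Tax revenue = 17800/9

Pre-tax equilibrium: P* = 56.5, Q* = 130.
Tax on sellers shifts supply to S = -265.5 + 7(P − 20) = -405.5 + 7P.
243 - 2P = -405.5 + 7P gives buyer price Pb = 1297/18; sellers receive Ps = 1297/18 − 20 = 937/18.
New quantity: Q = 243 − 2(1297/18) = 890/9.
Revenue = 20 × 890/9 = 17800/9.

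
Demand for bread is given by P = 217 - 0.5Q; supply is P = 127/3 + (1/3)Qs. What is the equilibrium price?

Set the two price expressions equal: 217 - 0.5Q = 127/3 + (1/3)Q.
524/3 = (5/6)Q, so Q* = 209.6.
P* = 217 − (0.5)(209.6) = 112.2.

P* = 112.2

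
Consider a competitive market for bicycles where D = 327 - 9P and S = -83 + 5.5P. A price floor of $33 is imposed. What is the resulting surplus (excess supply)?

Surplus = 68.5

Equilibrium price would be P* = 820/29, so the floor at 33 binds.
At P = 33: D = 30, S = 98.5.
Surplus = 98.5 − 30 = 68.5.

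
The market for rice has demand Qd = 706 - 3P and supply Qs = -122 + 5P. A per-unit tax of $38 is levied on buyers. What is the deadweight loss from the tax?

Deadweight loss = 1353.75

Pre-tax equilibrium: P* = 103.5, Q* = 395.5.
Tax on buyers shifts demand to Qd = 706 − 3(P + 38) = 592 - 3P.
592 - 3P = -122 + 5P gives seller price Ps = 89.25; buyers pay Pb = 89.25 + 38 = 127.25.
New quantity: Q = 706 − 3(127.25) = 324.25.
DWL = ½ × 38 × (395.5 − 324.25) = 1353.75.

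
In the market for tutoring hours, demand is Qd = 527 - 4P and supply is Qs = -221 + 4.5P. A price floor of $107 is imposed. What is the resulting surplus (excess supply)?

Equilibrium price would be P* = 88, so the floor at 107 binds.
At P = 107: Qd = 99, Qs = 260.5.
Surplus = 260.5 − 99 = 161.5.

Surplus = 161.5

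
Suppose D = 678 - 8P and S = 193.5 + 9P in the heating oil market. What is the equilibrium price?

P* = 28.5

Set D = S: 678 - 8P = 193.5 + 9P.
484.5 = 17P, so P* = 28.5.
Q* = 678 − 8(28.5) = 450.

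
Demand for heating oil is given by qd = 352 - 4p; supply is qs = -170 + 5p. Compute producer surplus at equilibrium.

Producer surplus = 1440

Equilibrium: 352 - 4p = -170 + 5p gives p* = 58, q* = 120.
Supply starts at p = 34 (where qs = 0).
PS = ½(58 − 34)(120) = 1440.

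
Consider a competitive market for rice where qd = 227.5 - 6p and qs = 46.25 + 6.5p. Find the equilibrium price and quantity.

p* = 14.5, q* = 140.5

Set qd = qs: 227.5 - 6p = 46.25 + 6.5p.
181.25 = 12.5p, so p* = 14.5.
q* = 227.5 − 6(14.5) = 140.5.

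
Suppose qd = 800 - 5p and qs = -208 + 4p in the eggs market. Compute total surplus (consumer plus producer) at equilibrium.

Equilibrium: 800 - 5p = -208 + 4p gives p* = 112, q* = 240.
Demand choke price: p = 160; supply starts at p = 52.
CS = ½(160 − 112)(240) = 5760; PS = ½(112 − 52)(240) = 7200.

Total surplus = 12960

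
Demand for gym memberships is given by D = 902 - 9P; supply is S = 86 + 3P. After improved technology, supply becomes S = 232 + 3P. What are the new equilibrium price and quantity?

P' = 335/6, Q' = 399.5

Original equilibrium: P* = 68, Q* = 290.
New equilibrium: 902 - 9P = 232 + 3P, so 670 = 12P and P' = 335/6; Q' = 902 − 9(335/6) = 399.5.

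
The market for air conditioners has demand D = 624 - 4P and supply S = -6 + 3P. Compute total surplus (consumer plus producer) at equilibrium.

Total surplus = 20328

Equilibrium: 624 - 4P = -6 + 3P gives P* = 90, Q* = 264.
Demand choke price: P = 156; supply starts at P = 2.
CS = ½(156 − 90)(264) = 8712; PS = ½(90 − 2)(264) = 11616.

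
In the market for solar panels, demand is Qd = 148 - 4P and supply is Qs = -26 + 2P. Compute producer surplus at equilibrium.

Equilibrium: 148 - 4P = -26 + 2P gives P* = 29, Q* = 32.
Supply starts at P = 13 (where Qs = 0).
PS = ½(29 − 13)(32) = 256.

Producer surplus = 256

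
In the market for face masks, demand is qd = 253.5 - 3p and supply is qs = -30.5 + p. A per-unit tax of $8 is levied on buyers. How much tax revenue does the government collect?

Tax revenue = 276

Pre-tax equilibrium: p* = 71, q* = 40.5.
Tax on buyers shifts demand to qd = 253.5 − 3(p + 8) = 229.5 - 3p.
229.5 - 3p = -30.5 + p gives seller price ps = 65; buyers pay pb = 65 + 8 = 73.
New quantity: q = 253.5 − 3(73) = 34.5.
Revenue = 8 × 34.5 = 276.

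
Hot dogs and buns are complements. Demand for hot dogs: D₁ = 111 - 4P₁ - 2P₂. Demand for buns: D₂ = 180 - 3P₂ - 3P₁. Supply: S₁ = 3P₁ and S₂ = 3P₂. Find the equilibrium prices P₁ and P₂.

Market 1: 111 - 4P₁ - 2P₂ = 3P₁ → 7P₁ + 2P₂ = 111.
Market 2: 6P₂ + 3P₁ = 180.
Eliminating P₂: 6×(1) − 2×(2) gives 36P₁ = 306, so P₁ = 8.5.
Back-substitute into (2): P₂ = (180 − 3×8.5) / 6 = 25.75.

P₁ = 8.5, P₂ = 25.75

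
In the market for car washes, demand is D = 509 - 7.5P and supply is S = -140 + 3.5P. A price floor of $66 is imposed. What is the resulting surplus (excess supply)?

Surplus = 77

Equilibrium price would be P* = 59, so the floor at 66 binds.
At P = 66: D = 14, S = 91.
Surplus = 91 − 14 = 77.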